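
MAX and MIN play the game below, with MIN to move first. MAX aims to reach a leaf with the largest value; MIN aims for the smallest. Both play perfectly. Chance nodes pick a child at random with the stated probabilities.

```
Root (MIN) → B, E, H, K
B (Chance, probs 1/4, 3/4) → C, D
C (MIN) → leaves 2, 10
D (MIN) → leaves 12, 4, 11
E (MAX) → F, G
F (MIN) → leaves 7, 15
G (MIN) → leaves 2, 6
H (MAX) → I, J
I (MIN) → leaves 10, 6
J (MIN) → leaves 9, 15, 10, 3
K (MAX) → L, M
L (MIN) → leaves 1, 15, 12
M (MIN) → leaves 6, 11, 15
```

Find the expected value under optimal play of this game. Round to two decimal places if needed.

C (MIN): min(2, 10) = 2
D (MIN): min(12, 4, 11) = 4
B (Chance): 1/4·2 + 3/4·4 = 3.5
F (MIN): min(7, 15) = 7
G (MIN): min(2, 6) = 2
E (MAX): max(7, 2) = 7
I (MIN): min(10, 6) = 6
J (MIN): min(9, 15, 10, 3) = 3
H (MAX): max(6, 3) = 6
L (MIN): min(1, 15, 12) = 1
M (MIN): min(6, 11, 15) = 6
K (MAX): max(1, 6) = 6
Root (MIN): min(3.5, 7, 6, 6) = 3.5

3.5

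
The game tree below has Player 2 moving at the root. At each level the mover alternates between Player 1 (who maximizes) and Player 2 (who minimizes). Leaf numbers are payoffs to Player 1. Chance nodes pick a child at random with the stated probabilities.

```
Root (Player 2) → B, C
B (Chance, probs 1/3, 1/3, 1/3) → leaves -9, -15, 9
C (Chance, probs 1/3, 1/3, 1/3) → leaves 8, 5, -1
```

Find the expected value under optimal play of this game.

B (Chance): 1/3·-9 + 1/3·-15 + 1/3·9 = -5
C (Chance): 1/3·8 + 1/3·5 + 1/3·-1 = 4
Root (Player 2): min(-5, 4) = -5

-5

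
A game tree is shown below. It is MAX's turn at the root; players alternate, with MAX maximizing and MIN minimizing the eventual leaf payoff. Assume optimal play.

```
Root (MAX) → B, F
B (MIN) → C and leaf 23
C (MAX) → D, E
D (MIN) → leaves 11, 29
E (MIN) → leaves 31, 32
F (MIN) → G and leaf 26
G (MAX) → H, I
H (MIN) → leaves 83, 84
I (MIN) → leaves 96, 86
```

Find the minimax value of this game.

26

D (MIN): min(11, 29) = 11
E (MIN): min(31, 32) = 31
C (MAX): max(11, 31) = 31
B (MIN): min(31, 23) = 23
H (MIN): min(83, 84) = 83
I (MIN): min(96, 86) = 86
G (MAX): max(83, 86) = 86
F (MIN): min(86, 26) = 26
Root (MAX): max(23, 26) = 26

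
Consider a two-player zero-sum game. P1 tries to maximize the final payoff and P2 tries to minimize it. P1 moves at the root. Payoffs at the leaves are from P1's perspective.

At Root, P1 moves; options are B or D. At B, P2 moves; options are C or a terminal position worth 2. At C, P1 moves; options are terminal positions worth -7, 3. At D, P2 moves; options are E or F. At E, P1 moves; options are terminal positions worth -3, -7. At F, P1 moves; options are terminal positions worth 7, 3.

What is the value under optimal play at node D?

-3

E: max(-3, -7) = -3
F: max(7, 3) = 7
D: min(-3, 7) = -3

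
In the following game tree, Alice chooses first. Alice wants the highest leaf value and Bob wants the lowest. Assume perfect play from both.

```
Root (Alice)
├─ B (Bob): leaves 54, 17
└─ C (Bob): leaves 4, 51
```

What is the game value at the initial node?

17

B (Bob): min(54, 17) = 17
C (Bob): min(4, 51) = 4
Root (Alice): max(17, 4) = 17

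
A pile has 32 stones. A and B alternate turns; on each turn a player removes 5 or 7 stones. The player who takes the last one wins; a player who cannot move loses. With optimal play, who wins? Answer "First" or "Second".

First

Compute winning (W) and losing (L) positions by backward induction:
i:   0  1  2  3  4  5  6  7  8  9 10 11 12 13 14 15 16 17 18 19 20 21 22 23 24 25 26 27 28 29 30 31 32
     L  L  L  L  L  W  W  W  W  W  W  W  L  L  L  L  L  W  W  W  W  W  W  W  L  L  L  L  L  W  W  W  W
Position 32 is W, so the first player wins.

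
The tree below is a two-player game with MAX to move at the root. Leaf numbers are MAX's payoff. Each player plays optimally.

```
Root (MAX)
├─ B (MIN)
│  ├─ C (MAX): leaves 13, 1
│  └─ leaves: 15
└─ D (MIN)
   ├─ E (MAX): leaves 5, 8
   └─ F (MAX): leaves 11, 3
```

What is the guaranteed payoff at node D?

E: max(5, 8) = 8
F: max(11, 3) = 11
D: min(8, 11) = 8

8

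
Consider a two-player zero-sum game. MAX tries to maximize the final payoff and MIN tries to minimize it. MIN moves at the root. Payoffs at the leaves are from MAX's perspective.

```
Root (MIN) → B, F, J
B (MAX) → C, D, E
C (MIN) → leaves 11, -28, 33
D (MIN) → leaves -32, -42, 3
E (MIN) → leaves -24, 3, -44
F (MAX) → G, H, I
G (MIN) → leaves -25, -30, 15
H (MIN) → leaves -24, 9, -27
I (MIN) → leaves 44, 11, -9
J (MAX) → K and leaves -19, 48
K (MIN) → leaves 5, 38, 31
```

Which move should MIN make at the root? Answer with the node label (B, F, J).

C (MIN): min(11, -28, 33) = -28
D (MIN): min(-32, -42, 3) = -42
E (MIN): min(-24, 3, -44) = -44
B (MAX): max(-28, -42, -44) = -28
G (MIN): min(-25, -30, 15) = -30
H (MIN): min(-24, 9, -27) = -27
I (MIN): min(44, 11, -9) = -9
F (MAX): max(-30, -27, -9) = -9
K (MIN): min(5, 38, 31) = 5
J (MAX): max(5, -19, 48) = 48
Root (MIN): min(-28, -9, 48) = -28
MIN picks the child with the lowest value: B (value -28).

B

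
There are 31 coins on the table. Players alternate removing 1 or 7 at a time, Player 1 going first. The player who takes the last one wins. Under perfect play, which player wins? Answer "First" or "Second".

Mark each pile size as W (mover wins) or L (mover loses):
i:   0  1  2  3  4  5  6  7  8  9 10 11 12 13 14 15 16 17 18 19 20 21 22 23 24 25 26 27 28 29 30 31
     L  W  L  W  L  W  L  W  L  W  L  W  L  W  L  W  L  W  L  W  L  W  L  W  L  W  L  W  L  W  L  W
Position 31 is W, so the first player wins.

First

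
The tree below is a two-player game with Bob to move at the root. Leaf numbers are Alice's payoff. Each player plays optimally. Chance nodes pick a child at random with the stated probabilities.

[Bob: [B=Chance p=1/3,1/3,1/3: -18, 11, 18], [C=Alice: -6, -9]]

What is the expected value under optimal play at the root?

B (Chance): 1/3·-18 + 1/3·11 + 1/3·18 = 3.67
C (Alice): max(-6, -9) = -6
Root (Bob): min(3.67, -6) = -6

-6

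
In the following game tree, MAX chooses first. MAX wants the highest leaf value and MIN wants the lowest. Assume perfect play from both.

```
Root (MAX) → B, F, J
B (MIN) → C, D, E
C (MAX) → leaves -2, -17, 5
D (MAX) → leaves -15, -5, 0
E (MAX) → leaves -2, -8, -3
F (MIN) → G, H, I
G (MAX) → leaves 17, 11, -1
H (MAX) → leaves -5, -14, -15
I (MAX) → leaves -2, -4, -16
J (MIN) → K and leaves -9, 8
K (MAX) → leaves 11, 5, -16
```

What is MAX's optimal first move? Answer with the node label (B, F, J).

B

C (MAX): max(-2, -17, 5) = 5
D (MAX): max(-15, -5, 0) = 0
E (MAX): max(-2, -8, -3) = -2
B (MIN): min(5, 0, -2) = -2
G (MAX): max(17, 11, -1) = 17
H (MAX): max(-5, -14, -15) = -5
I (MAX): max(-2, -4, -16) = -2
F (MIN): min(17, -5, -2) = -5
K (MAX): max(11, 5, -16) = 11
J (MIN): min(11, -9, 8) = -9
Root (MAX): max(-2, -5, -9) = -2
MAX picks the child with the highest value: B (value -2).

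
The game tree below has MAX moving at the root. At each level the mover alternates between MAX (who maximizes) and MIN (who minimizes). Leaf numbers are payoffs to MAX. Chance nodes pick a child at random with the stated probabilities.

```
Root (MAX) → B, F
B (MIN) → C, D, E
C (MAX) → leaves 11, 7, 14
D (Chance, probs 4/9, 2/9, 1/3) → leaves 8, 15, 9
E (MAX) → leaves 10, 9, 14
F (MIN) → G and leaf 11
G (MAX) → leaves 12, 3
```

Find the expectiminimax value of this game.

C (MAX): max(11, 7, 14) = 14
D (Chance): 4/9·8 + 2/9·15 + 1/3·9 = 9.89
E (MAX): max(10, 9, 14) = 14
B (MIN): min(14, 9.89, 14) = 9.89
G (MAX): max(12, 3) = 12
F (MIN): min(12, 11) = 11
Root (MAX): max(9.89, 11) = 11

11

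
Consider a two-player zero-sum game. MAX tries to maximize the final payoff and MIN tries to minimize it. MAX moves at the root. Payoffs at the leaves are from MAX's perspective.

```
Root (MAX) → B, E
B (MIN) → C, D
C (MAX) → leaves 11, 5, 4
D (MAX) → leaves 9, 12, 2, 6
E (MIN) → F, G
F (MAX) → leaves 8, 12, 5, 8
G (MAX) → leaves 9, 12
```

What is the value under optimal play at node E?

12

F: max(8, 12, 5, 8) = 12
G: max(9, 12) = 12
E: min(12, 12) = 12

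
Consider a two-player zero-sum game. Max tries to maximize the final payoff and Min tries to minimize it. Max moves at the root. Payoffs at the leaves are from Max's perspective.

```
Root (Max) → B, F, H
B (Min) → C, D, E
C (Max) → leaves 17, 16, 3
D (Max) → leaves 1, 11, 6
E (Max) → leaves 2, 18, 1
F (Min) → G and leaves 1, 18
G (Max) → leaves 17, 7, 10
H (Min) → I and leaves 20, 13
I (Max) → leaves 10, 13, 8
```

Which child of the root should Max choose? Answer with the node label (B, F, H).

C (Max): max(17, 16, 3) = 17
D (Max): max(1, 11, 6) = 11
E (Max): max(2, 18, 1) = 18
B (Min): min(17, 11, 18) = 11
G (Max): max(17, 7, 10) = 17
F (Min): min(17, 1, 18) = 1
I (Max): max(10, 13, 8) = 13
H (Min): min(13, 20, 13) = 13
Root (Max): max(11, 1, 13) = 13
Max picks the child with the highest value: H (value 13).

H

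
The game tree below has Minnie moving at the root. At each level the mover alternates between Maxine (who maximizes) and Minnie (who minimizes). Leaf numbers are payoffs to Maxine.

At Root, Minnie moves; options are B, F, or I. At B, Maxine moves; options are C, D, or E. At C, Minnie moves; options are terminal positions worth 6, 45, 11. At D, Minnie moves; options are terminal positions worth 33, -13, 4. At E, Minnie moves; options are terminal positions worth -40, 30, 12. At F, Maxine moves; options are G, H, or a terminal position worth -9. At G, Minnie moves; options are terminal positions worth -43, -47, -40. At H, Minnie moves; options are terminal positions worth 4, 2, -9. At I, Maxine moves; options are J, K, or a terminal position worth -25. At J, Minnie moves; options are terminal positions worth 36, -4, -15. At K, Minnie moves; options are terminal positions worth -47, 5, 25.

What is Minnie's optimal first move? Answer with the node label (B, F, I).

C (Minnie): min(6, 45, 11) = 6
D (Minnie): min(33, -13, 4) = -13
E (Minnie): min(-40, 30, 12) = -40
B (Maxine): max(6, -13, -40) = 6
G (Minnie): min(-43, -47, -40) = -47
H (Minnie): min(4, 2, -9) = -9
F (Maxine): max(-47, -9, -9) = -9
J (Minnie): min(36, -4, -15) = -15
K (Minnie): min(-47, 5, 25) = -47
I (Maxine): max(-15, -47, -25) = -15
Root (Minnie): min(6, -9, -15) = -15
Minnie picks the child with the lowest value: I (value -15).

I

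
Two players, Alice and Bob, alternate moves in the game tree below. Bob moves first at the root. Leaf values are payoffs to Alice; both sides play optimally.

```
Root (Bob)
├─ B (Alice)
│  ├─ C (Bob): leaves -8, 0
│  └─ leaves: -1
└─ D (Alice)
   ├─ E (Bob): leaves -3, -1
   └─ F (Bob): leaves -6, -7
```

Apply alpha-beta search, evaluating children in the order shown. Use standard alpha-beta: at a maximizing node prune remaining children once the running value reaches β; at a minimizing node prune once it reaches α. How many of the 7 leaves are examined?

C [α=-∞,β=+∞]: v=-8
B [α=-∞,β=+∞]: v=-1
E [α=-∞,β=-1]: v=-3
F [α=-3,β=-1]: v=-6 after child 1 ≤ α → α-cutoff, skip 1
D [α=-∞,β=-1]: v=-3
Root [α=-∞,β=+∞]: v=-3
Leaves evaluated: 6 of 7.

6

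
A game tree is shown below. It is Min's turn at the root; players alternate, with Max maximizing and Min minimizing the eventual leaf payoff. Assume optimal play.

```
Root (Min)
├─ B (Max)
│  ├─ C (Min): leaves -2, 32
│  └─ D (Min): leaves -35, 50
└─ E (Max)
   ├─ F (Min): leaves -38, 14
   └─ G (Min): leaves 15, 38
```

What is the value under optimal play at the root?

-2

C (Min): min(-2, 32) = -2
D (Min): min(-35, 50) = -35
B (Max): max(-2, -35) = -2
F (Min): min(-38, 14) = -38
G (Min): min(15, 38) = 15
E (Max): max(-38, 15) = 15
Root (Min): min(-2, 15) = -2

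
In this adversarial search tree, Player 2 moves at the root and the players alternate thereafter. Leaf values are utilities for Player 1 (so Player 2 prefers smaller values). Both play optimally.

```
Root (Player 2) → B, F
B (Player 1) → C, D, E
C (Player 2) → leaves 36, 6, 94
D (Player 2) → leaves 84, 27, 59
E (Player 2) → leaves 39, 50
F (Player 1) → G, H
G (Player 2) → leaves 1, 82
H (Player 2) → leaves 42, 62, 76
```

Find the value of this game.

C (Player 2): min(36, 6, 94) = 6
D (Player 2): min(84, 27, 59) = 27
E (Player 2): min(39, 50) = 39
B (Player 1): max(6, 27, 39) = 39
G (Player 2): min(1, 82) = 1
H (Player 2): min(42, 62, 76) = 42
F (Player 1): max(1, 42) = 42
Root (Player 2): min(39, 42) = 39

39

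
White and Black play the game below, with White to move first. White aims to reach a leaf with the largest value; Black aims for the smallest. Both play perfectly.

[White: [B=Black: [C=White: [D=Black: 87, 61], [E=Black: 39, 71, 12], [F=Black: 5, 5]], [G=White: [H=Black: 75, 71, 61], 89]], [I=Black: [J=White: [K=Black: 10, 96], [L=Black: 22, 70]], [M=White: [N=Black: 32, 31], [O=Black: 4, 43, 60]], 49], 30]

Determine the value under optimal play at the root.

61

D (Black): min(87, 61) = 61
E (Black): min(39, 71, 12) = 12
F (Black): min(5, 5) = 5
C (White): max(61, 12, 5) = 61
H (Black): min(75, 71, 61) = 61
G (White): max(61, 89) = 89
B (Black): min(61, 89) = 61
K (Black): min(10, 96) = 10
L (Black): min(22, 70) = 22
J (White): max(10, 22) = 22
N (Black): min(32, 31) = 31
O (Black): min(4, 43, 60) = 4
M (White): max(31, 4) = 31
I (Black): min(22, 31, 49) = 22
Root (White): max(61, 22, 30) = 61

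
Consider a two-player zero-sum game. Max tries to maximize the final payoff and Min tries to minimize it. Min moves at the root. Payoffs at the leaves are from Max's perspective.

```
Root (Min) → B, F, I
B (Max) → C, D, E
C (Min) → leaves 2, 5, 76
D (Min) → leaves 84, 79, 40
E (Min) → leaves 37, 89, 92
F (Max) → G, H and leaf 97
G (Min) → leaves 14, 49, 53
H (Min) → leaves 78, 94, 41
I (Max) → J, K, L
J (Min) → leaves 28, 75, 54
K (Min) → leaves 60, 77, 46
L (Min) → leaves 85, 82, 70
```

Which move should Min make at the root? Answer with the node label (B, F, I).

C (Min): min(2, 5, 76) = 2
D (Min): min(84, 79, 40) = 40
E (Min): min(37, 89, 92) = 37
B (Max): max(2, 40, 37) = 40
G (Min): min(14, 49, 53) = 14
H (Min): min(78, 94, 41) = 41
F (Max): max(14, 41, 97) = 97
J (Min): min(28, 75, 54) = 28
K (Min): min(60, 77, 46) = 46
L (Min): min(85, 82, 70) = 70
I (Max): max(28, 46, 70) = 70
Root (Min): min(40, 97, 70) = 40
Min picks the child with the lowest value: B (value 40).

B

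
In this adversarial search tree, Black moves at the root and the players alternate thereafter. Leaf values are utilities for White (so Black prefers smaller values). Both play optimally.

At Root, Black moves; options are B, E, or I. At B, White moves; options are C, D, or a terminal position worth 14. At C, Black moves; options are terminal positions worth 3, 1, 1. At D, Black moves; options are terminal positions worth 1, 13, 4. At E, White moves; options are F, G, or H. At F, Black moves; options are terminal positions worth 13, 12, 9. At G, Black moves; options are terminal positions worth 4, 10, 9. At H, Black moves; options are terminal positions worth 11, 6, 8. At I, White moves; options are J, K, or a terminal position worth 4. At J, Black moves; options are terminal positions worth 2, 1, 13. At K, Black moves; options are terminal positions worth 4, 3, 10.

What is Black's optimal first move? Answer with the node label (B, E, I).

C (Black): min(3, 1, 1) = 1
D (Black): min(1, 13, 4) = 1
B (White): max(1, 1, 14) = 14
F (Black): min(13, 12, 9) = 9
G (Black): min(4, 10, 9) = 4
H (Black): min(11, 6, 8) = 6
E (White): max(9, 4, 6) = 9
J (Black): min(2, 1, 13) = 1
K (Black): min(4, 3, 10) = 3
I (White): max(1, 3, 4) = 4
Root (Black): min(14, 9, 4) = 4
Black picks the child with the lowest value: I (value 4).

I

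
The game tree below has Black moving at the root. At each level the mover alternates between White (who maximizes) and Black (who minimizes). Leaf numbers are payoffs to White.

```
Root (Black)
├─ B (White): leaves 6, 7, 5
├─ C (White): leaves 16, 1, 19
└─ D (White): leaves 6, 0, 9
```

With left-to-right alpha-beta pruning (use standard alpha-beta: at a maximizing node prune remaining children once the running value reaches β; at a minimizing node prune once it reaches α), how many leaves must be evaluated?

B [α=-∞,β=+∞]: v=7
C [α=-∞,β=7]: v=16 after child 1 ≥ β → β-cutoff, skip 2
D [α=-∞,β=7]: v=9
Root [α=-∞,β=+∞]: v=7
Leaves evaluated: 7 of 9.

7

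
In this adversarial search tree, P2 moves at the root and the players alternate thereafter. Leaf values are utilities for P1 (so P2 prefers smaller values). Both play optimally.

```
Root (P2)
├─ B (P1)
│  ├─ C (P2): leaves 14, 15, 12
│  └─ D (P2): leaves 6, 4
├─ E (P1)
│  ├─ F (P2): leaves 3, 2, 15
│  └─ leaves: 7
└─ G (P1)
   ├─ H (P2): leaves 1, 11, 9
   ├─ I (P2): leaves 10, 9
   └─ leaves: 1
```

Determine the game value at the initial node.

7

C (P2): min(14, 15, 12) = 12
D (P2): min(6, 4) = 4
B (P1): max(12, 4) = 12
F (P2): min(3, 2, 15) = 2
E (P1): max(2, 7) = 7
H (P2): min(1, 11, 9) = 1
I (P2): min(10, 9) = 9
G (P1): max(1, 9, 1) = 9
Root (P2): min(12, 7, 9) = 7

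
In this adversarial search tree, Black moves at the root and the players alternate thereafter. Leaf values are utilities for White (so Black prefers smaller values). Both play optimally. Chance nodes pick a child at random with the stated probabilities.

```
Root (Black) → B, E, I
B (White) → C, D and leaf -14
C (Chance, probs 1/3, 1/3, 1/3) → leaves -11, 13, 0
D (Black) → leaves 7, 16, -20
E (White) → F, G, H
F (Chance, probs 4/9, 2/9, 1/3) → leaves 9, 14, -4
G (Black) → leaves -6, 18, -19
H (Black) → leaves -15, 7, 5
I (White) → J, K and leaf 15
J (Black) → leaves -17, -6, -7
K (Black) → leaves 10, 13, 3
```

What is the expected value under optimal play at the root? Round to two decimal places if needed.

C (Chance): 1/3·-11 + 1/3·13 + 1/3·0 = 0.67
D (Black): min(7, 16, -20) = -20
B (White): max(0.67, -20, -14) = 0.67
F (Chance): 4/9·9 + 2/9·14 + 1/3·-4 = 5.78
G (Black): min(-6, 18, -19) = -19
H (Black): min(-15, 7, 5) = -15
E (White): max(5.78, -19, -15) = 5.78
J (Black): min(-17, -6, -7) = -17
K (Black): min(10, 13, 3) = 3
I (White): max(-17, 3, 15) = 15
Root (Black): min(0.67, 5.78, 15) = 0.67

0.67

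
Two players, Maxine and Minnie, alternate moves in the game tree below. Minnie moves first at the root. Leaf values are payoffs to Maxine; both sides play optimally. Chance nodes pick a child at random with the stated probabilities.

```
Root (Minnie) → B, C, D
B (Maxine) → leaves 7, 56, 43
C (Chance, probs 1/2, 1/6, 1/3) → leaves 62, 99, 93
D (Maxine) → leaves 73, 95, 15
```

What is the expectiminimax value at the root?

56

B (Maxine): max(7, 56, 43) = 56
C (Chance): 1/2·62 + 1/6·99 + 1/3·93 = 78.5
D (Maxine): max(73, 95, 15) = 95
Root (Minnie): min(56, 78.5, 95) = 56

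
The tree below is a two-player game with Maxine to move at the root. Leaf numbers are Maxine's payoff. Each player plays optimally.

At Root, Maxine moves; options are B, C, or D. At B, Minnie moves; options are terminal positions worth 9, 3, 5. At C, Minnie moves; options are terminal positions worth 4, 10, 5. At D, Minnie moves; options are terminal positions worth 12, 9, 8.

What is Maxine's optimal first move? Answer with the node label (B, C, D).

D

B (Minnie): min(9, 3, 5) = 3
C (Minnie): min(4, 10, 5) = 4
D (Minnie): min(12, 9, 8) = 8
Root (Maxine): max(3, 4, 8) = 8
Maxine picks the child with the highest value: D (value 8).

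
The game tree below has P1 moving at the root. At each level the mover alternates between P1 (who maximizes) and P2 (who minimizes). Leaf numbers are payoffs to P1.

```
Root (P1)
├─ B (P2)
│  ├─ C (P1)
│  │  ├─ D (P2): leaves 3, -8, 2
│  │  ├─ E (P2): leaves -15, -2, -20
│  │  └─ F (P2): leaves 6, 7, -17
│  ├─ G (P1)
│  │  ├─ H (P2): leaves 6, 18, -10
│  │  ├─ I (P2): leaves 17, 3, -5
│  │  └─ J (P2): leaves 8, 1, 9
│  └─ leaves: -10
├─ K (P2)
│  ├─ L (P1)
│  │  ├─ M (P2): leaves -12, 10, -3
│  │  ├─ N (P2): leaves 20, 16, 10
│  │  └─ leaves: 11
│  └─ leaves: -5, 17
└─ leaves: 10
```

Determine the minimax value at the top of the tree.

D (P2): min(3, -8, 2) = -8
E (P2): min(-15, -2, -20) = -20
F (P2): min(6, 7, -17) = -17
C (P1): max(-8, -20, -17) = -8
H (P2): min(6, 18, -10) = -10
I (P2): min(17, 3, -5) = -5
J (P2): min(8, 1, 9) = 1
G (P1): max(-10, -5, 1) = 1
B (P2): min(-8, 1, -10) = -10
M (P2): min(-12, 10, -3) = -12
N (P2): min(20, 16, 10) = 10
L (P1): max(-12, 10, 11) = 11
K (P2): min(11, -5, 17) = -5
Root (P1): max(-10, -5, 10) = 10

10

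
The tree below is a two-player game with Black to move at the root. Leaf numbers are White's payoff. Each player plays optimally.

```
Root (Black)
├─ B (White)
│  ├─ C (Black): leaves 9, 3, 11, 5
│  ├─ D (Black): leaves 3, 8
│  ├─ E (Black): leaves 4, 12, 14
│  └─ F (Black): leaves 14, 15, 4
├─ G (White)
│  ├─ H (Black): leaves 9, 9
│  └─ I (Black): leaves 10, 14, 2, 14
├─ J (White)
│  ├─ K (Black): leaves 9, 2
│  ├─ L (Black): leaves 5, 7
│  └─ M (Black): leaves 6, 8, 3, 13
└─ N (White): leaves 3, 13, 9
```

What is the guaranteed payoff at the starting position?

C (Black): min(9, 3, 11, 5) = 3
D (Black): min(3, 8) = 3
E (Black): min(4, 12, 14) = 4
F (Black): min(14, 15, 4) = 4
B (White): max(3, 3, 4, 4) = 4
H (Black): min(9, 9) = 9
I (Black): min(10, 14, 2, 14) = 2
G (White): max(9, 2) = 9
K (Black): min(9, 2) = 2
L (Black): min(5, 7) = 5
M (Black): min(6, 8, 3, 13) = 3
J (White): max(2, 5, 3) = 5
N (White): max(3, 13, 9) = 13
Root (Black): min(4, 9, 5, 13) = 4

4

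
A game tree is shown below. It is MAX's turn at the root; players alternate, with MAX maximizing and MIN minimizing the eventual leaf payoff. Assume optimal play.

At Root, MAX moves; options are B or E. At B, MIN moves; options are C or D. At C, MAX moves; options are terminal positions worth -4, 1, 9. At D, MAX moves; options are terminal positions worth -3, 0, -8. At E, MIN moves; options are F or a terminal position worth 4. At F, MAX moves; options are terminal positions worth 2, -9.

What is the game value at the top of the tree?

2

C (MAX): max(-4, 1, 9) = 9
D (MAX): max(-3, 0, -8) = 0
B (MIN): min(9, 0) = 0
F (MAX): max(2, -9) = 2
E (MIN): min(2, 4) = 2
Root (MAX): max(0, 2) = 2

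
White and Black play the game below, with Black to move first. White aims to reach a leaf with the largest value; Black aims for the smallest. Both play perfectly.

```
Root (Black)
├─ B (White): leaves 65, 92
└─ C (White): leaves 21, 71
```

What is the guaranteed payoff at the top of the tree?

71

B (White): max(65, 92) = 92
C (White): max(21, 71) = 71
Root (Black): min(92, 71) = 71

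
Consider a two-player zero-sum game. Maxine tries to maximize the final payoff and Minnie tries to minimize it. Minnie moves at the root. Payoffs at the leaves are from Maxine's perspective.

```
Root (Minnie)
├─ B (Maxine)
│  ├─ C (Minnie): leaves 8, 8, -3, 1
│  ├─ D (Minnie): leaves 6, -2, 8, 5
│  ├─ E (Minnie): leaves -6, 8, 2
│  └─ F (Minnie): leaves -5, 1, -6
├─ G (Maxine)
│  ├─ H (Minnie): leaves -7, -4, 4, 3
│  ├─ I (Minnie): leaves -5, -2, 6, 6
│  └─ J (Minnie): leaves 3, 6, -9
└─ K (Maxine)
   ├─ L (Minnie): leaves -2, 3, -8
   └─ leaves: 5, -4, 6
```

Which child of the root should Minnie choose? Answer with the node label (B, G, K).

G

C (Minnie): min(8, 8, -3, 1) = -3
D (Minnie): min(6, -2, 8, 5) = -2
E (Minnie): min(-6, 8, 2) = -6
F (Minnie): min(-5, 1, -6) = -6
B (Maxine): max(-3, -2, -6, -6) = -2
H (Minnie): min(-7, -4, 4, 3) = -7
I (Minnie): min(-5, -2, 6, 6) = -5
J (Minnie): min(3, 6, -9) = -9
G (Maxine): max(-7, -5, -9) = -5
L (Minnie): min(-2, 3, -8) = -8
K (Maxine): max(-8, 5, -4, 6) = 6
Root (Minnie): min(-2, -5, 6) = -5
Minnie picks the child with the lowest value: G (value -5).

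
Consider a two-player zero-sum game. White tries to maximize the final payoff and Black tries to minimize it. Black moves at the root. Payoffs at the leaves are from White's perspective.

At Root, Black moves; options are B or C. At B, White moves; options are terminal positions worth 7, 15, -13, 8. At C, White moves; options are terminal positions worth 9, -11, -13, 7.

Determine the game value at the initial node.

B (White): max(7, 15, -13, 8) = 15
C (White): max(9, -11, -13, 7) = 9
Root (Black): min(15, 9) = 9

9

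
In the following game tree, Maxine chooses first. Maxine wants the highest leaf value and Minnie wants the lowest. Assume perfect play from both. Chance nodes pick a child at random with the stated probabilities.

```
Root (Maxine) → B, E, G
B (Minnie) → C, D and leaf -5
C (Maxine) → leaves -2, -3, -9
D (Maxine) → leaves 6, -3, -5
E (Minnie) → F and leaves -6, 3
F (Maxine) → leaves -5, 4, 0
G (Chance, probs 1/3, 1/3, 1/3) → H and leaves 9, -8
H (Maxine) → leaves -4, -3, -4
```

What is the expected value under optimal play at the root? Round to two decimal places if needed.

-0.67

C (Maxine): max(-2, -3, -9) = -2
D (Maxine): max(6, -3, -5) = 6
B (Minnie): min(-2, 6, -5) = -5
F (Maxine): max(-5, 4, 0) = 4
E (Minnie): min(4, -6, 3) = -6
H (Maxine): max(-4, -3, -4) = -3
G (Chance): 1/3·-3 + 1/3·9 + 1/3·-8 = -0.67
Root (Maxine): max(-5, -6, -0.67) = -0.67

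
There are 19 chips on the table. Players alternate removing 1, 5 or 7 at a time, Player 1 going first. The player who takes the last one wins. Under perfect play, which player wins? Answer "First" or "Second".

First

Mark each pile size as W (mover wins) or L (mover loses):
i:   0  1  2  3  4  5  6  7  8  9 10 11 12 13 14 15 16 17 18 19
     L  W  L  W  L  W  L  W  L  W  L  W  L  W  L  W  L  W  L  W
Position 19 is W, so the first player wins.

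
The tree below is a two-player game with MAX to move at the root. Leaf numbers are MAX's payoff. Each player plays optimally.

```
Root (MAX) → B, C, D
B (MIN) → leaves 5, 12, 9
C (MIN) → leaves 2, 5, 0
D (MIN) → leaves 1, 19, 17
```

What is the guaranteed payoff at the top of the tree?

5

B (MIN): min(5, 12, 9) = 5
C (MIN): min(2, 5, 0) = 0
D (MIN): min(1, 19, 17) = 1
Root (MAX): max(5, 0, 1) = 5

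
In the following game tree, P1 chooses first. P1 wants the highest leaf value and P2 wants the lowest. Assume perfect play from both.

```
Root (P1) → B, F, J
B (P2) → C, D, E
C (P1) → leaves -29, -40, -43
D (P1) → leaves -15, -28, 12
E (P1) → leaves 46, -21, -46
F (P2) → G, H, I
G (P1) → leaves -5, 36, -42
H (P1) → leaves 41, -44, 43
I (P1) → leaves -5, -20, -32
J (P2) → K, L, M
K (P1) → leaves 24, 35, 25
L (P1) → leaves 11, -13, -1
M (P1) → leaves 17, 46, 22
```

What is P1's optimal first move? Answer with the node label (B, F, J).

C (P1): max(-29, -40, -43) = -29
D (P1): max(-15, -28, 12) = 12
E (P1): max(46, -21, -46) = 46
B (P2): min(-29, 12, 46) = -29
G (P1): max(-5, 36, -42) = 36
H (P1): max(41, -44, 43) = 43
I (P1): max(-5, -20, -32) = -5
F (P2): min(36, 43, -5) = -5
K (P1): max(24, 35, 25) = 35
L (P1): max(11, -13, -1) = 11
M (P1): max(17, 46, 22) = 46
J (P2): min(35, 11, 46) = 11
Root (P1): max(-29, -5, 11) = 11
P1 picks the child with the highest value: J (value 11).

J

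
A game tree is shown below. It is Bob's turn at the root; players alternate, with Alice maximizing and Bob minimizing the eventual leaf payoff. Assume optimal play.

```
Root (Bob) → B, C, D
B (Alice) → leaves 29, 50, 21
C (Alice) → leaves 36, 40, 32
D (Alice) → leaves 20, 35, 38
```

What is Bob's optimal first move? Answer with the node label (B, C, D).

D

B (Alice): max(29, 50, 21) = 50
C (Alice): max(36, 40, 32) = 40
D (Alice): max(20, 35, 38) = 38
Root (Bob): min(50, 40, 38) = 38
Bob picks the child with the lowest value: D (value 38).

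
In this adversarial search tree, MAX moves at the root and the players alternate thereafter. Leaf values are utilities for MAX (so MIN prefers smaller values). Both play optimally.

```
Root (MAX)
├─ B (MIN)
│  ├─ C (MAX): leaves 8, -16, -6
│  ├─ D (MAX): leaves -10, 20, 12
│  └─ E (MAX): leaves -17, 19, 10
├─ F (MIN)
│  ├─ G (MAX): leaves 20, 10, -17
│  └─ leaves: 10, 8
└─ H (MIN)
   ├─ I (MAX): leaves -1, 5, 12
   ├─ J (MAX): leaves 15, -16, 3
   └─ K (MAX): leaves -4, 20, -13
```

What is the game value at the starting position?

C (MAX): max(8, -16, -6) = 8
D (MAX): max(-10, 20, 12) = 20
E (MAX): max(-17, 19, 10) = 19
B (MIN): min(8, 20, 19) = 8
G (MAX): max(20, 10, -17) = 20
F (MIN): min(20, 10, 8) = 8
I (MAX): max(-1, 5, 12) = 12
J (MAX): max(15, -16, 3) = 15
K (MAX): max(-4, 20, -13) = 20
H (MIN): min(12, 15, 20) = 12
Root (MAX): max(8, 8, 12) = 12

12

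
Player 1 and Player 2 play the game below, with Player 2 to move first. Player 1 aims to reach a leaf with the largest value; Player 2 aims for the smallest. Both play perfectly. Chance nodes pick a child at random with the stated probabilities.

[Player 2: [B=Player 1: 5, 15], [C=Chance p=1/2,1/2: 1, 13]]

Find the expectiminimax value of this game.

B (Player 1): max(5, 15) = 15
C (Chance): 1/2·1 + 1/2·13 = 7
Root (Player 2): min(15, 7) = 7

7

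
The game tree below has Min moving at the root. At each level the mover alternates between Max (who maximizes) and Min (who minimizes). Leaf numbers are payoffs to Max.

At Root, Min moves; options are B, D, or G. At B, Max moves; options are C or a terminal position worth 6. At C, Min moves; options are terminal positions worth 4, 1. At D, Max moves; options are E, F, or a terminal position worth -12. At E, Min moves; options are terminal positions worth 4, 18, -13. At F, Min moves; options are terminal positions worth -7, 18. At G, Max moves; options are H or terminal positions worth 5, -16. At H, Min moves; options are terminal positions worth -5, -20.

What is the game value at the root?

C (Min): min(4, 1) = 1
B (Max): max(1, 6) = 6
E (Min): min(4, 18, -13) = -13
F (Min): min(-7, 18) = -7
D (Max): max(-13, -7, -12) = -7
H (Min): min(-5, -20) = -20
G (Max): max(-20, 5, -16) = 5
Root (Min): min(6, -7, 5) = -7

-7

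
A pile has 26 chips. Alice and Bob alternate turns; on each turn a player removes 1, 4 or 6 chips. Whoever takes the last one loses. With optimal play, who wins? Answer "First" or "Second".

Second

W/L table (W = player to move can force a win):
i:   0  1  2  3  4  5  6  7  8  9 10 11 12 13 14 15 16 17 18 19 20 21 22 23 24 25 26
     W  L  W  L  W  W  L  W  L  W  W  L  W  L  W  W  L  W  L  W  W  L  W  L  W  W  L
Position 26 is L, so the second player wins.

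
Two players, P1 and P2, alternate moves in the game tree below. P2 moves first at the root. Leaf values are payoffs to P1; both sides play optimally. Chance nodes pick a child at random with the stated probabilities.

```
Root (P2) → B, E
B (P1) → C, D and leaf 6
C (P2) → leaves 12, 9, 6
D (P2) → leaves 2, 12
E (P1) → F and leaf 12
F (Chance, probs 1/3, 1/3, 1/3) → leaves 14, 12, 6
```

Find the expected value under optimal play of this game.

6

C (P2): min(12, 9, 6) = 6
D (P2): min(2, 12) = 2
B (P1): max(6, 2, 6) = 6
F (Chance): 1/3·14 + 1/3·12 + 1/3·6 = 10.67
E (P1): max(10.67, 12) = 12
Root (P2): min(6, 12) = 6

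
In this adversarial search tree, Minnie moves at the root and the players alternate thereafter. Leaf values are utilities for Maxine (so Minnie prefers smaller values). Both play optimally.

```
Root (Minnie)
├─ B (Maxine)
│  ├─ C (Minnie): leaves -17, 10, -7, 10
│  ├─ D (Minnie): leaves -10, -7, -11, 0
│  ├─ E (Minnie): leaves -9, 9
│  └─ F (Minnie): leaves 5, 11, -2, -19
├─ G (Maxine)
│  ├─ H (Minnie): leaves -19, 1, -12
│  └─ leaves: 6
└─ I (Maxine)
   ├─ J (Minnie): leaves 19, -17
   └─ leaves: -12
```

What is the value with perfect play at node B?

-9

C: min(-17, 10, -7, 10) = -17
D: min(-10, -7, -11, 0) = -11
E: min(-9, 9) = -9
F: min(5, 11, -2, -19) = -19
B: max(-17, -11, -9, -19) = -9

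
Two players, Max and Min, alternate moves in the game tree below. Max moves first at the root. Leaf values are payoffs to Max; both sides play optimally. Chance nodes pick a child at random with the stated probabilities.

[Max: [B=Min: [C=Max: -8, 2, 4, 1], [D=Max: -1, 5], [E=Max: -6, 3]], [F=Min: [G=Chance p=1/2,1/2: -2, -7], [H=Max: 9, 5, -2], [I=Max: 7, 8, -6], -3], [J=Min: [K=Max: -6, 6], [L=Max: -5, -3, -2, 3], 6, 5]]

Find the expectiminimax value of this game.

3

C (Max): max(-8, 2, 4, 1) = 4
D (Max): max(-1, 5) = 5
E (Max): max(-6, 3) = 3
B (Min): min(4, 5, 3) = 3
G (Chance): 1/2·-2 + 1/2·-7 = -4.5
H (Max): max(9, 5, -2) = 9
I (Max): max(7, 8, -6) = 8
F (Min): min(-4.5, 9, 8, -3) = -4.5
K (Max): max(-6, 6) = 6
L (Max): max(-5, -3, -2, 3) = 3
J (Min): min(6, 3, 6, 5) = 3
Root (Max): max(3, -4.5, 3) = 3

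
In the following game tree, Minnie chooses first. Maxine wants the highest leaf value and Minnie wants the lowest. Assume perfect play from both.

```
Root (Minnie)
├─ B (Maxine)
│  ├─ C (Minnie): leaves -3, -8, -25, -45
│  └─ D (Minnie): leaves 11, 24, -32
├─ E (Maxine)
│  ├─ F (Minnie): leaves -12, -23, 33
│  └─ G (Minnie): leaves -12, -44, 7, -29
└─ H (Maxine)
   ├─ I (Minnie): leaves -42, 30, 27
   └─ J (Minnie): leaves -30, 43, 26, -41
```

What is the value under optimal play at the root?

-41

C (Minnie): min(-3, -8, -25, -45) = -45
D (Minnie): min(11, 24, -32) = -32
B (Maxine): max(-45, -32) = -32
F (Minnie): min(-12, -23, 33) = -23
G (Minnie): min(-12, -44, 7, -29) = -44
E (Maxine): max(-23, -44) = -23
I (Minnie): min(-42, 30, 27) = -42
J (Minnie): min(-30, 43, 26, -41) = -41
H (Maxine): max(-42, -41) = -41
Root (Minnie): min(-32, -23, -41) = -41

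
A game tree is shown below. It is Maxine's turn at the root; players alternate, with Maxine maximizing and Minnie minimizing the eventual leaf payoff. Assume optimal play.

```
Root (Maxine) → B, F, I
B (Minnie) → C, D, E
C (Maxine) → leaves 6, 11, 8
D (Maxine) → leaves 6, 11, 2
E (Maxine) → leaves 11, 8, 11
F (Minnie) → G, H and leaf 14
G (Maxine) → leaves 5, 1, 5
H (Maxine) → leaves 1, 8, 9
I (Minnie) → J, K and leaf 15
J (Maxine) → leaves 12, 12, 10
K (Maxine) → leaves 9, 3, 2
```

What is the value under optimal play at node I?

J: max(12, 12, 10) = 12
K: max(9, 3, 2) = 9
I: min(12, 9, 15) = 9

9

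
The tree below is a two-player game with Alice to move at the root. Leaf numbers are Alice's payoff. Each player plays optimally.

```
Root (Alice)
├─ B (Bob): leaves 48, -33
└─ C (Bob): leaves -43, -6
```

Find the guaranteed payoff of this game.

-33

B (Bob): min(48, -33) = -33
C (Bob): min(-43, -6) = -43
Root (Alice): max(-33, -43) = -33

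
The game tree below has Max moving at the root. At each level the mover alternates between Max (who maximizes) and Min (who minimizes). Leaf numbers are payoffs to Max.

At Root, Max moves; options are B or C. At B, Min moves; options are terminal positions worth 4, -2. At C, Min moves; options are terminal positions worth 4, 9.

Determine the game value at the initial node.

B (Min): min(4, -2) = -2
C (Min): min(4, 9) = 4
Root (Max): max(-2, 4) = 4

4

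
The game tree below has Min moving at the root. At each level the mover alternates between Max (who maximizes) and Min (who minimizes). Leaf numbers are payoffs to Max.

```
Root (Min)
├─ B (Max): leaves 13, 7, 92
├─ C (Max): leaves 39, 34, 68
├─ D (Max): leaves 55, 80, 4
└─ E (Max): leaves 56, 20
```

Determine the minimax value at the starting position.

B (Max): max(13, 7, 92) = 92
C (Max): max(39, 34, 68) = 68
D (Max): max(55, 80, 4) = 80
E (Max): max(56, 20) = 56
Root (Min): min(92, 68, 80, 56) = 56

56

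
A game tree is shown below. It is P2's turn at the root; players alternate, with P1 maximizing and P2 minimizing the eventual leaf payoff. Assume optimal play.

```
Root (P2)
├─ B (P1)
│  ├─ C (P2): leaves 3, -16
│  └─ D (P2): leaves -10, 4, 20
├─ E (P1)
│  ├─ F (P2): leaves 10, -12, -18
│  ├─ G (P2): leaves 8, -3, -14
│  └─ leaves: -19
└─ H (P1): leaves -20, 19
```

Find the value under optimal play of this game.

-14

C (P2): min(3, -16) = -16
D (P2): min(-10, 4, 20) = -10
B (P1): max(-16, -10) = -10
F (P2): min(10, -12, -18) = -18
G (P2): min(8, -3, -14) = -14
E (P1): max(-18, -14, -19) = -14
H (P1): max(-20, 19) = 19
Root (P2): min(-10, -14, 19) = -14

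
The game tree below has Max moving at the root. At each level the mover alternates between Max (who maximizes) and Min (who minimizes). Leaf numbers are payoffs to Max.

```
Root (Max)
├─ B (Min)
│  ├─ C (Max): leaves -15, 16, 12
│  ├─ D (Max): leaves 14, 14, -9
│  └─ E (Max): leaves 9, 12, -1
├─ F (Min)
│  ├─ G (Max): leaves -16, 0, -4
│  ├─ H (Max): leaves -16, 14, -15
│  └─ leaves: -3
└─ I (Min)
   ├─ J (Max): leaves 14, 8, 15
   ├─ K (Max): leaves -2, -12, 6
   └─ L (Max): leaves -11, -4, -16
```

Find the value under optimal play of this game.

C (Max): max(-15, 16, 12) = 16
D (Max): max(14, 14, -9) = 14
E (Max): max(9, 12, -1) = 12
B (Min): min(16, 14, 12) = 12
G (Max): max(-16, 0, -4) = 0
H (Max): max(-16, 14, -15) = 14
F (Min): min(0, 14, -3) = -3
J (Max): max(14, 8, 15) = 15
K (Max): max(-2, -12, 6) = 6
L (Max): max(-11, -4, -16) = -4
I (Min): min(15, 6, -4) = -4
Root (Max): max(12, -3, -4) = 12

12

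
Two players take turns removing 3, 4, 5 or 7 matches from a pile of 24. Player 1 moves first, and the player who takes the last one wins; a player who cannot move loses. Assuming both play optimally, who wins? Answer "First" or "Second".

First

Compute winning (W) and losing (L) positions by backward induction:
i:   0  1  2  3  4  5  6  7  8  9 10 11 12 13 14 15 16 17 18 19 20 21 22 23 24
     L  L  L  W  W  W  W  W  W  W  L  L  L  W  W  W  W  W  W  W  L  L  L  W  W
Position 24 is W, so the first player wins.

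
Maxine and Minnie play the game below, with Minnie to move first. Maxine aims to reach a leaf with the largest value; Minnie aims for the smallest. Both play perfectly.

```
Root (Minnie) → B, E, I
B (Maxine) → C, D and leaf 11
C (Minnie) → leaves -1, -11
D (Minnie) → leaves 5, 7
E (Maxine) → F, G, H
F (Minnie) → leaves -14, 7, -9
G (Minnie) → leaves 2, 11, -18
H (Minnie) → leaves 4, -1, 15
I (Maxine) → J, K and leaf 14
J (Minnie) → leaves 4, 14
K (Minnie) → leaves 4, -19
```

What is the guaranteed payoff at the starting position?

-1

C (Minnie): min(-1, -11) = -11
D (Minnie): min(5, 7) = 5
B (Maxine): max(-11, 5, 11) = 11
F (Minnie): min(-14, 7, -9) = -14
G (Minnie): min(2, 11, -18) = -18
H (Minnie): min(4, -1, 15) = -1
E (Maxine): max(-14, -18, -1) = -1
J (Minnie): min(4, 14) = 4
K (Minnie): min(4, -19) = -19
I (Maxine): max(4, -19, 14) = 14
Root (Minnie): min(11, -1, 14) = -1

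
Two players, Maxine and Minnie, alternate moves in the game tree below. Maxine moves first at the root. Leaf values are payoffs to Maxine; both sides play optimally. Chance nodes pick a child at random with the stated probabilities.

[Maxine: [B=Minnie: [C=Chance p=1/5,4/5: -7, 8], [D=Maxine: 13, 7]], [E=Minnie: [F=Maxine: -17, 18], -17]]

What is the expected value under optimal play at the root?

5

C (Chance): 1/5·-7 + 4/5·8 = 5
D (Maxine): max(13, 7) = 13
B (Minnie): min(5, 13) = 5
F (Maxine): max(-17, 18) = 18
E (Minnie): min(18, -17) = -17
Root (Maxine): max(5, -17) = 5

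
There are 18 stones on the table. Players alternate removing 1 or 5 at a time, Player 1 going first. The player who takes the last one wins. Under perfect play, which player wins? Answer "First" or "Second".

Second

Mark each pile size as W (mover wins) or L (mover loses):
i:   0  1  2  3  4  5  6  7  8  9 10 11 12 13 14 15 16 17 18
     L  W  L  W  L  W  L  W  L  W  L  W  L  W  L  W  L  W  L
Position 18 is L, so the second player wins.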